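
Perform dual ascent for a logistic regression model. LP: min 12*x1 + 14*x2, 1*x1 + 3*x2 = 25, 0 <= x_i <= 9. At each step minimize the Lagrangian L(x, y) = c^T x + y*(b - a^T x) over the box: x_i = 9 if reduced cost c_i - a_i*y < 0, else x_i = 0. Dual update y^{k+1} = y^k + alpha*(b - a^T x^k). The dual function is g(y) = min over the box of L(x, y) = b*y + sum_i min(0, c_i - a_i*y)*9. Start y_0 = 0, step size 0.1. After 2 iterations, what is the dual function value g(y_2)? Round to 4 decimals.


Dual ascent for LP: min 12*x1 + 14*x2, 1*x1 + 3*x2 = 25, 0 <= x_i <= 9
Step 1: y^k = 0.0, reduced costs: (12.0, 14.0)
  x^k = (0.0, 0.0), subgradient = b - a^T x = 25.0
  y^{k+1} = 0.0 + 0.1*25.0 = 2.5
Step 2: y^k = 2.5, reduced costs: (9.5, 6.5)
  x^k = (0.0, 0.0), subgradient = b - a^T x = 25.0
  y^{k+1} = 2.5 + 0.1*25.0 = 5.0
Dual objective at y_2 = 5.0: reduced costs (7.0, -1.0), box minimizer x = (0.0, 9.0)
g(y_2) = b*y + (c1 - a1*y)*x1 + (c2 - a2*y)*x2 = 25*5.0 + 7.0*0.0 + (-1.0)*9.0 = 125.0 + 0.0 - 9.0 = 116.0


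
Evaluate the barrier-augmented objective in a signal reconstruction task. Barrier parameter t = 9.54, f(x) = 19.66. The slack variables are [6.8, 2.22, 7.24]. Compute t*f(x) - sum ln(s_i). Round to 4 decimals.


Step 1: Compute log-barrier.
ln values: [1.9169, 0.7975, 1.9796]
phi = -(1.9169 + 0.7975 + 1.9796) = -4.6941
Step 2: Compute augmented objective.
t*f(x) = 9.54*19.66 = 187.5564
Total = 187.5564 - 4.6941 = 182.8623


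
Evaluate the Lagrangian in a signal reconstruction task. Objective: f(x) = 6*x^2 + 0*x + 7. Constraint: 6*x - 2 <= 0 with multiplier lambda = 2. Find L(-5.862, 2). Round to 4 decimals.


Step 1: Evaluate f(x).
f(-5.862) = 6*(-5.862)^2 + 0*(-5.862) + 7 = 213.1783
Step 2: Evaluate g(x).
g(-5.862) = 6*-5.862 - 2 = -37.172
Step 3: Compute Lagrangian.
L = 213.1783 + 2*-37.172 = 138.8343


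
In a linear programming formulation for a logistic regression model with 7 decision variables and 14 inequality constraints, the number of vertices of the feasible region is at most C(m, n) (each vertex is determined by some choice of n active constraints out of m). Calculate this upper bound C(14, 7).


Each vertex corresponds to some choice of n active constraints out of m, so the number of vertices is at most C(m, n) = m! / (n!(m-n)!).
m = 14, n = 7
Numerator: 14 * 13 * 12 * 11 * 10 * 9 * 8
Denominator: 7! = 5040
C(14, 7) = 3432


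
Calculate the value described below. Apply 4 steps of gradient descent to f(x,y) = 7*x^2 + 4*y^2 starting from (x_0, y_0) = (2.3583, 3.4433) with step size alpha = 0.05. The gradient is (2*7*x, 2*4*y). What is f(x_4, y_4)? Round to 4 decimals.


Gradient descent on f(x,y) = 7*x^2 + 4*y^2.
Starting point: (2.3583, 3.4433), alpha = 0.05
Step 1: grad_x = 2*7*2.3583 = 33.0162, grad_y = 2*4*3.4433 = 27.5464
  x_1 = 2.3583 - 0.05*33.0162 = 0.7075
  y_1 = 3.4433 - 0.05*27.5464 = 2.066
Step 2: grad_x = 2*7*0.7075 = 9.9049, grad_y = 2*4*2.066 = 16.5278
  x_2 = 0.7075 - 0.05*9.9049 = 0.2122
  y_2 = 2.066 - 0.05*16.5278 = 1.2396
Step 3: grad_x = 2*7*0.2122 = 2.9715, grad_y = 2*4*1.2396 = 9.9167
  x_3 = 0.2122 - 0.05*2.9715 = 0.0637
  y_3 = 1.2396 - 0.05*9.9167 = 0.7438
Step 4: grad_x = 2*7*0.0637 = 0.8914, grad_y = 2*4*0.7438 = 5.95
  x_4 = 0.0637 - 0.05*0.8914 = 0.0191
  y_4 = 0.7438 - 0.05*5.95 = 0.4463
f(0.0191, 0.4463) = 7*0.0191^2 + 4*0.4463^2 = 0.7991


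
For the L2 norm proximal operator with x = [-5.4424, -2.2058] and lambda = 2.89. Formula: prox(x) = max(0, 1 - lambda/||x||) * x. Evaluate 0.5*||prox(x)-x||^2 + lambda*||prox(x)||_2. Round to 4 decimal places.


Step 1: Compute ||x||.
||x|| = 5.8724
Step 2: Compute scaling factor.
scale = max(0, 1 - 2.89/5.8724) = 0.5079
Step 3: prox(x) = [-2.764, -1.1203]
||prox(x)|| = 2.9824
Step 4: Proximal objective.
0.5*||prox-x||^2 = 4.1761
lambda*||prox|| = 8.6191
Total = 12.7952


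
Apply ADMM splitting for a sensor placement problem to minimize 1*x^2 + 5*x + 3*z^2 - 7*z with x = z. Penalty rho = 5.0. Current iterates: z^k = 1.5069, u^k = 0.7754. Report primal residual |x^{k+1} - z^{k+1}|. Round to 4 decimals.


ADMM iteration with rho = 5.0, z^k = 1.5069, u^k = 0.7754
Step 1: x-update.
Minimize 1*x^2 + 5*x + (5.0/2)*(x - 1.5069 + 0.7754)^2
FOC: (2*1 + 5.0)*x = -5 + 5.0*(1.5069 - 0.7754)
x^{k+1} = -0.1918
Step 2: z-update.
Minimize 3*z^2 - 7*z + (5.0/2)*(-0.1918 - z + 0.7754)^2
FOC: (2*3 + 5.0)*z = 7 + 5.0*(-0.1918 + 0.7754)
z^{k+1} = 0.9016
Step 3: u-update.
u^{k+1} = 0.7754 - 0.1918 - 0.9016 = -0.318
Step 4: Primal residual = |-0.1918 - 0.9016| = 1.0934


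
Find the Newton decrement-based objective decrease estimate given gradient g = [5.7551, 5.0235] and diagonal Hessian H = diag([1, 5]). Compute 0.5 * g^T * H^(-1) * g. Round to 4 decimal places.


Step 1: H is diagonal, so H^(-1) * g = [5.7551, 1.0047].
Step 2: g^T H^(-1) g = sum_i g_i^2 / H_ii
  = (5.7551)^2/1 + (5.0235)^2/5
  = 33.1212 + 5.0471 = 38.1683
Step 3: Objective decrease = 0.5 * g^T H^(-1) g = 19.0841


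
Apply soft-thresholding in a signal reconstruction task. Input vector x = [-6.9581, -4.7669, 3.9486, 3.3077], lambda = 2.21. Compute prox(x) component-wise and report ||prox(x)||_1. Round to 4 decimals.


Soft-thresholding with lambda = 2.21:
prox(-6.9581) = sign(-6.9581)*max(|-6.9581| - 2.21, 0) = -4.7481
prox(-4.7669) = sign(-4.7669)*max(|-4.7669| - 2.21, 0) = -2.5569
prox(3.9486) = sign(3.9486)*max(|3.9486| - 2.21, 0) = 1.7386
prox(3.3077) = sign(3.3077)*max(|3.3077| - 2.21, 0) = 1.0977
prox(x) = [-4.7481, -2.5569, 1.7386, 1.0977]
||prox(x)||_1 = 4.7481 + 2.5569 + 1.7386 + 1.0977 = 10.1413


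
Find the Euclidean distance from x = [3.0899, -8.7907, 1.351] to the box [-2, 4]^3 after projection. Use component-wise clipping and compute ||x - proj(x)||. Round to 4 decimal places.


Project each component onto [-2, 4].
clip(3.0899) = 3.0899, clip(-8.7907) = -2.0, clip(1.351) = 1.351
Projection = [3.0899, -2.0, 1.351]
Squared diffs: [0.0, 46.1136, 0.0]
Distance = sqrt(46.1136) = 6.7907


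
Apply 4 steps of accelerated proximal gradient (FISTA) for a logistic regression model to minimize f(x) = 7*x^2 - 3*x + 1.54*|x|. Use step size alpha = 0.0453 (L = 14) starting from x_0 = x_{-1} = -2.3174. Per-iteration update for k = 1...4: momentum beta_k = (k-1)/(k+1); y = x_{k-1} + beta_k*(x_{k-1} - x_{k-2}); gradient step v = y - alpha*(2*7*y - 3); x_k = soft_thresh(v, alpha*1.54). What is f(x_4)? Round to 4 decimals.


FISTA on f(x) = 7*x^2 - 3*x + 1.54*|x|
L = 14, alpha = 0.0453
Iteration 1: beta = 0.0, y = -2.3174 + 0.0*(-2.3174 + 2.3174) = -2.3174
  grad(y) = -35.4436, v = y - alpha*grad = -0.7118
  prox(v) = soft_thresh(-0.7118, 0.0698) = -0.642
Iteration 2: beta = 0.3333, y = -0.642 + 0.3333*(-0.642 + 2.3174) = -0.0836
  grad(y) = -4.1703, v = y - alpha*grad = 0.1053
  prox(v) = soft_thresh(0.1053, 0.0698) = 0.0356
Iteration 3: beta = 0.5, y = 0.0356 + 0.5*(0.0356 + 0.642) = 0.3744
  grad(y) = 2.2411, v = y - alpha*grad = 0.2728
  prox(v) = soft_thresh(0.2728, 0.0698) = 0.2031
Iteration 4: beta = 0.6, y = 0.2031 + 0.6*(0.2031 - 0.0356) = 0.3036
  grad(y) = 1.2503, v = y - alpha*grad = 0.247
  prox(v) = soft_thresh(0.247, 0.0698) = 0.1772
f(x_4) = 7*0.1772^2 - 3*0.1772 + 1.54*|0.1772| = -0.0389


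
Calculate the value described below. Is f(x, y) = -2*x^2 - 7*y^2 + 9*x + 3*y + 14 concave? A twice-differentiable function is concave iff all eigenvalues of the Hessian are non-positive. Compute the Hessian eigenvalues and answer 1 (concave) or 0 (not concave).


The Hessian of f(x,y) = -2*x^2 - 7*y^2 + 9*x + 3*y + 14 is:
H = [[-4, 0], [0, -14]]
Trace = -4 - 14 = -18
Determinant = -4*-14 - (0)^2 = 56
Discriminant = (-18)^2 - 4*56 = 100.0
Eigenvalues: lambda_1 = -14.0, lambda_2 = -4.0
The function is concave.

1


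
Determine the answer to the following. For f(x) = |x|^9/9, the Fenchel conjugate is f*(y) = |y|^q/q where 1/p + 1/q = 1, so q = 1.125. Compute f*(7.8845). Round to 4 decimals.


The conjugate exponent q satisfies 1/p + 1/q = 1.
p = 9, so q = 9/(9 - 1) = 1.125
|y|^q = 7.8845^1.125 = 10.2064
f*(7.8845) = 10.2064 / 1.125 = 9.0723


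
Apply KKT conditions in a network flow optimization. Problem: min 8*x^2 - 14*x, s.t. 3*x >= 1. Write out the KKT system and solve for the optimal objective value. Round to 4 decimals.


Step 1: Try lambda = 0 (constraint inactive).
Stationarity: 2*8*x - 14 = 0
x* = 14/(2*8) = 0.875
Check constraint: 3*0.875 = 2.625 >= 1 -- satisfied.
Step 2: Compute optimal value.
f(x*) = 8*0.875^2 - 14*0.875 = -6.125


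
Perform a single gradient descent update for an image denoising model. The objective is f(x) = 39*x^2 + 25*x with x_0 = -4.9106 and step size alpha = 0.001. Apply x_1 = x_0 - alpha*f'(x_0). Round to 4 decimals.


We compute the gradient at x_0 and apply the update.
f'(x) = 78*x + 25
f'(-4.9106) = 78*-4.9106 + 25 = -358.0268
x_1 = -4.9106 - 0.001*-358.0268 = -4.5526


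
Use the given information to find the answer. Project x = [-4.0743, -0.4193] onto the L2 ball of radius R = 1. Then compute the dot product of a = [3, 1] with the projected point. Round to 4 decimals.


Step 1: Compute ||x|| (intermediates to 6 decimals).
||x|| = sqrt((-4.0743)^2 + (-0.4193)^2) = 4.095819
Step 2: Project.
Since ||x|| > R, scale = R/||x|| = 1/4.095819 = 0.244151, proj(x) = scale * x
proj(x) = [-0.994744, -0.102373]
Step 3: Dot product.
a^T * proj(x) = 3*(-0.994744) + 1*(-0.102373) = -3.0866


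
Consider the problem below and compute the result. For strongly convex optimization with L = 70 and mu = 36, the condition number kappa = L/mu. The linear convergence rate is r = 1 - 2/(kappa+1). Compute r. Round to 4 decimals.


Step 1: Compute the condition number.
kappa = L/mu = 70/36 = 1.9444
Step 2: Compute the convergence rate.
r = 1 - 2/(kappa + 1) = 1 - 2*mu/(L + mu) = (L - mu)/(L + mu) = 34/106 = 0.3208


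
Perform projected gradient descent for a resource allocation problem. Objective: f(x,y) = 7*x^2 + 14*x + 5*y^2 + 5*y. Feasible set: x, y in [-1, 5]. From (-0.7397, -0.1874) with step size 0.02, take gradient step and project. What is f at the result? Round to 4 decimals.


Step 1: Compute gradient at (-0.7397, -0.1874).
grad_x = 2*7*-0.7397 + 14 = 3.6442
grad_y = 2*5*-0.1874 + 5 = 3.126
Step 2: Gradient step.
x_raw = -0.7397 - 0.02*3.6442 = -0.8126
y_raw = -0.1874 - 0.02*3.126 = -0.2499
Step 3: Project onto [-1, 5].
x_proj = clip(-0.8126) = -0.8126
y_proj = clip(-0.2499) = -0.2499
Step 4: Evaluate f.
f(-0.8126, -0.2499) = -7.6914


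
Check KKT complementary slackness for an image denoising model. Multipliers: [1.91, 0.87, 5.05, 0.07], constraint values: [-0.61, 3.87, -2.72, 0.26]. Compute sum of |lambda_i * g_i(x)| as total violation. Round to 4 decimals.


KKT complementary slackness check:
lambda_1 * g_1 = 1.91 * -0.61 = -1.1651
lambda_2 * g_2 = 0.87 * 3.87 = 3.3669
lambda_3 * g_3 = 5.05 * -2.72 = -13.736
lambda_4 * g_4 = 0.07 * 0.26 = 0.0182
Total violation = 1.1651 + 3.3669 + 13.736 + 0.0182 = 18.2862


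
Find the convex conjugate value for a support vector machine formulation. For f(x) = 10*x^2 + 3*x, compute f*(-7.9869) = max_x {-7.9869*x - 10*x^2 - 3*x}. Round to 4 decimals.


f*(y) = sup_x {y*x - a*x^2 - b*x} = sup_x {(y-b)*x - a*x^2}
FOC: (y - b) - 2a*x = 0 => x* = (y - b)/(2a)
x* = (-7.9869 - 3)/(2*10) = -0.5493
f*(-7.9869) = (y-b)^2/(4a) = (-7.9869 - 3)^2/(4*10)
= 120.712/40 = 3.0178


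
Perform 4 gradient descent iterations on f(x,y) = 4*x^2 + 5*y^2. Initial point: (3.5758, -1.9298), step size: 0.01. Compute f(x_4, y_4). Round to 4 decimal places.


Gradient descent on f(x,y) = 4*x^2 + 5*y^2.
Starting point: (3.5758, -1.9298), alpha = 0.01
Step 1: grad_x = 2*4*3.5758 = 28.6064, grad_y = 2*5*-1.9298 = -19.298
  x_1 = 3.5758 - 0.01*28.6064 = 3.2897
  y_1 = -1.9298 - 0.01*-19.298 = -1.7368
Step 2: grad_x = 2*4*3.2897 = 26.3179, grad_y = 2*5*-1.7368 = -17.3682
  x_2 = 3.2897 - 0.01*26.3179 = 3.0266
  y_2 = -1.7368 - 0.01*-17.3682 = -1.5631
Step 3: grad_x = 2*4*3.0266 = 24.2125, grad_y = 2*5*-1.5631 = -15.6314
  x_3 = 3.0266 - 0.01*24.2125 = 2.7844
  y_3 = -1.5631 - 0.01*-15.6314 = -1.4068
Step 4: grad_x = 2*4*2.7844 = 22.2755, grad_y = 2*5*-1.4068 = -14.0682
  x_4 = 2.7844 - 0.01*22.2755 = 2.5617
  y_4 = -1.4068 - 0.01*-14.0682 = -1.2661
f(2.5617, -1.2661) = 4*2.5617^2 + 5*(-1.2661)^2 = 34.2644


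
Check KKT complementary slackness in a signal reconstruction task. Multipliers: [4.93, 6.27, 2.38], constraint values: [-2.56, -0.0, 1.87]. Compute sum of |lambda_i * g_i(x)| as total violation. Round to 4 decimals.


KKT complementary slackness check:
lambda_1 * g_1 = 4.93 * -2.56 = -12.6208
lambda_2 * g_2 = 6.27 * -0.0 = -0.0
lambda_3 * g_3 = 2.38 * 1.87 = 4.4506
Total violation = 12.6208 + 0.0 + 4.4506 = 17.0714


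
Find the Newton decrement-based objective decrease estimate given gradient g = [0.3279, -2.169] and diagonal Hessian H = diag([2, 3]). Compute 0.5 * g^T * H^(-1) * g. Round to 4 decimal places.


Step 1: H is diagonal, so H^(-1) * g = [0.164, -0.723].
Step 2: g^T H^(-1) g = sum_i g_i^2 / H_ii
  = (0.3279)^2/2 + (-2.169)^2/3
  = 0.0538 + 1.5682 = 1.6219
Step 3: Objective decrease = 0.5 * g^T H^(-1) g = 0.811


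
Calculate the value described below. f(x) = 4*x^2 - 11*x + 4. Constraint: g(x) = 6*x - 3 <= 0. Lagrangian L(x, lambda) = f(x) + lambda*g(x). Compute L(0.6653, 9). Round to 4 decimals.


Step 1: Evaluate f(x).
f(0.6653) = 4*0.6653^2 - 11*0.6653 + 4 = -1.5478
Step 2: Evaluate g(x).
g(0.6653) = 6*0.6653 - 3 = 0.9918
Step 3: Compute Lagrangian.
L = -1.5478 + 9*0.9918 = 7.3784


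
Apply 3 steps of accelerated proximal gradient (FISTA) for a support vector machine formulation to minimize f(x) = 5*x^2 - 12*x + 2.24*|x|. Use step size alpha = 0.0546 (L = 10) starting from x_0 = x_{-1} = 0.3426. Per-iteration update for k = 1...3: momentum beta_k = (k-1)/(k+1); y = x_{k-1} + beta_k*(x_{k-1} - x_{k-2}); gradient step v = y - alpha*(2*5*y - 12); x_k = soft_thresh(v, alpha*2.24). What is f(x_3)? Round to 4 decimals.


FISTA on f(x) = 5*x^2 - 12*x + 2.24*|x|
L = 10, alpha = 0.0546
Iteration 1: beta = 0.0, y = 0.3426 + 0.0*(0.3426 - 0.3426) = 0.3426
  grad(y) = -8.574, v = y - alpha*grad = 0.8107
  prox(v) = soft_thresh(0.8107, 0.1223) = 0.6884
Iteration 2: beta = 0.3333, y = 0.6884 + 0.3333*(0.6884 - 0.3426) = 0.8037
  grad(y) = -3.9628, v = y - alpha*grad = 1.0201
  prox(v) = soft_thresh(1.0201, 0.1223) = 0.8978
Iteration 3: beta = 0.5, y = 0.8978 + 0.5*(0.8978 - 0.6884) = 1.0025
  grad(y) = -1.9754, v = y - alpha*grad = 1.1103
  prox(v) = soft_thresh(1.1103, 0.1223) = 0.988
f(x_3) = 5*0.988^2 - 12*0.988 + 2.24*|0.988| = -4.7622


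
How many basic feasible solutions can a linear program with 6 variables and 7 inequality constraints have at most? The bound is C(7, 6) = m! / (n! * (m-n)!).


Each vertex corresponds to some choice of n active constraints out of m, so the number of vertices is at most C(m, n) = m! / (n!(m-n)!).
m = 7, n = 6
Numerator: 7 * 6 * 5 * 4 * 3 * 2
Denominator: 6! = 720
C(7, 6) = 7


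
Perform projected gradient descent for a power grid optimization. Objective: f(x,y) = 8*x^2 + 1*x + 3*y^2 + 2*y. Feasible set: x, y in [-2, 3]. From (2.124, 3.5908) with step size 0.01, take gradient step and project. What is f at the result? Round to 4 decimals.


Step 1: Compute gradient at (2.124, 3.5908).
grad_x = 2*8*2.124 + 1 = 34.984
grad_y = 2*3*3.5908 + 2 = 23.5448
Step 2: Gradient step.
x_raw = 2.124 - 0.01*34.984 = 1.7742
y_raw = 3.5908 - 0.01*23.5448 = 3.3554
Step 3: Project onto [-2, 3].
x_proj = clip(1.7742) = 1.7742
y_proj = clip(3.3554) = 3.0
Step 4: Evaluate f.
f(1.7742, 3.0) = 59.9553


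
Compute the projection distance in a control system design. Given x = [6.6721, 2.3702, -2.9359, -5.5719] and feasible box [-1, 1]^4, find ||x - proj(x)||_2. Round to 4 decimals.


Project each component onto [-1, 1].
clip(6.6721) = 1.0, clip(2.3702) = 1.0, clip(-2.9359) = -1.0, clip(-5.5719) = -1.0
Projection = [1.0, 1.0, -1.0, -1.0]
Squared diffs: [32.1727, 1.8774, 3.7477, 20.9023]
Distance = sqrt(58.7001) = 7.6616


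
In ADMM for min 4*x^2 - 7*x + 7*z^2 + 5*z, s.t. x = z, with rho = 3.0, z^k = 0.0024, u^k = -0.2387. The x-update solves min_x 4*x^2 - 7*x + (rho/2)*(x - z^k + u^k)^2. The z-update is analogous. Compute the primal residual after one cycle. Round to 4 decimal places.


ADMM iteration with rho = 3.0, z^k = 0.0024, u^k = -0.2387
Step 1: x-update.
Minimize 4*x^2 - 7*x + (3.0/2)*(x - 0.0024 - 0.2387)^2
FOC: (2*4 + 3.0)*x = 7 + 3.0*(0.0024 + 0.2387)
x^{k+1} = 0.7021
Step 2: z-update.
Minimize 7*z^2 + 5*z + (3.0/2)*(0.7021 - z - 0.2387)^2
FOC: (2*7 + 3.0)*z = -5 + 3.0*(0.7021 - 0.2387)
z^{k+1} = -0.2123
Step 3: u-update.
u^{k+1} = -0.2387 + 0.7021 + 0.2123 = 0.6758
Step 4: Primal residual = |0.7021 + 0.2123| = 0.9145


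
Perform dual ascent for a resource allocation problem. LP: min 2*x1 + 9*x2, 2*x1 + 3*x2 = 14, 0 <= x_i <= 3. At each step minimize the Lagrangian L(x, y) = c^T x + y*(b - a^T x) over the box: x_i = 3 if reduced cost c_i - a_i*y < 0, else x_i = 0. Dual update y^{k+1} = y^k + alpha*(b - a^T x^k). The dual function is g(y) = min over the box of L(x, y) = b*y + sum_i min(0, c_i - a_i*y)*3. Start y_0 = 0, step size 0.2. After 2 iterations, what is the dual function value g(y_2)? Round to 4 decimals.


Dual ascent for LP: min 2*x1 + 9*x2, 2*x1 + 3*x2 = 14, 0 <= x_i <= 3
Step 1: y^k = 0.0, reduced costs: (2.0, 9.0)
  x^k = (0.0, 0.0), subgradient = b - a^T x = 14.0
  y^{k+1} = 0.0 + 0.2*14.0 = 2.8
Step 2: y^k = 2.8, reduced costs: (-3.6, 0.6)
  x^k = (3.0, 0.0), subgradient = b - a^T x = 8.0
  y^{k+1} = 2.8 + 0.2*8.0 = 4.4
Dual objective at y_2 = 4.4: reduced costs (-6.8, -4.2), box minimizer x = (3.0, 3.0)
g(y_2) = b*y + (c1 - a1*y)*x1 + (c2 - a2*y)*x2 = 14*4.4 + (-6.8)*3.0 + (-4.2)*3.0 = 61.6 - 20.4 - 12.6 = 28.6


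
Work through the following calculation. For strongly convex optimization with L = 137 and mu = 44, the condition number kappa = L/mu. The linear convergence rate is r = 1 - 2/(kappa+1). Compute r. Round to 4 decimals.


Step 1: Compute the condition number.
kappa = L/mu = 137/44 = 3.1136
Step 2: Compute the convergence rate.
r = 1 - 2/(kappa + 1) = 1 - 2*mu/(L + mu) = (L - mu)/(L + mu) = 93/181 = 0.5138


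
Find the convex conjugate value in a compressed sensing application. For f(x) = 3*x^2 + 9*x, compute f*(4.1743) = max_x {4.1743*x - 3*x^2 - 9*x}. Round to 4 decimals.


f*(y) = sup_x {y*x - a*x^2 - b*x} = sup_x {(y-b)*x - a*x^2}
FOC: (y - b) - 2a*x = 0 => x* = (y - b)/(2a)
x* = (4.1743 - 9)/(2*3) = -0.8043
f*(4.1743) = (y-b)^2/(4a) = (4.1743 - 9)^2/(4*3)
= 23.2874/12 = 1.9406


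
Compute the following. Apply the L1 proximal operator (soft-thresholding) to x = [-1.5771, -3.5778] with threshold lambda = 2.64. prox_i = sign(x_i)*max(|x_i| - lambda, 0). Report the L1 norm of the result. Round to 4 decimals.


Soft-thresholding with lambda = 2.64:
prox(-1.5771) = sign(-1.5771)*max(|-1.5771| - 2.64, 0) = 0.0
prox(-3.5778) = sign(-3.5778)*max(|-3.5778| - 2.64, 0) = -0.9378
prox(x) = [0.0, -0.9378]
||prox(x)||_1 = 0.0 + 0.9378 = 0.9378


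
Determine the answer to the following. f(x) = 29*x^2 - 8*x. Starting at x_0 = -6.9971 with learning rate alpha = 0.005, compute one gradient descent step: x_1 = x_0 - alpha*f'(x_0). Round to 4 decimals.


We compute the gradient at x_0 and apply the update.
f'(x) = 58*x - 8
f'(-6.9971) = 58*-6.9971 - 8 = -413.8318
x_1 = -6.9971 - 0.005*-413.8318 = -4.9279


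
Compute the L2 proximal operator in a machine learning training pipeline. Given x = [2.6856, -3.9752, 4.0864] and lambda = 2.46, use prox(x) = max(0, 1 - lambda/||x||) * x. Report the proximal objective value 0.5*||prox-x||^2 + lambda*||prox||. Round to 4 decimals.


Step 1: Compute ||x||.
||x|| = 6.3019
Step 2: Compute scaling factor.
scale = max(0, 1 - 2.46/6.3019) = 0.6096
Step 3: prox(x) = [1.6372, -2.4234, 2.4912]
||prox(x)|| = 3.8419
Step 4: Proximal objective.
0.5*||prox-x||^2 = 3.0258
lambda*||prox|| = 9.4511
Total = 12.4768


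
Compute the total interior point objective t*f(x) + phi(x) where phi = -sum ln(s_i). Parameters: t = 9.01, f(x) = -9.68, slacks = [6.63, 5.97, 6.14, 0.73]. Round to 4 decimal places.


Step 1: Compute log-barrier.
ln values: [1.8916, 1.7867, 1.8148, -0.3147]
phi = -(1.8916 + 1.7867 + 1.8148 - 0.3147) = -5.1785
Step 2: Compute augmented objective.
t*f(x) = 9.01*-9.68 = -87.2168
Total = -87.2168 - 5.1785 = -92.3953


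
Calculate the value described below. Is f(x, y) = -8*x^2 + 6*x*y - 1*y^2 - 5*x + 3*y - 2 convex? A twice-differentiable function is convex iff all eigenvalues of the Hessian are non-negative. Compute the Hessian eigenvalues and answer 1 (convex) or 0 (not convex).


The Hessian of f(x,y) = -8*x^2 + 6*x*y - 1*y^2 - 5*x + 3*y - 2 is:
H = [[-16, 6], [6, -2]]
Trace = -16 - 2 = -18
Determinant = -16*-2 - (6)^2 = -4
Discriminant = (-18)^2 - 4*-4 = 340.0
Eigenvalues: lambda_1 = -18.2195, lambda_2 = 0.2195
The function is not convex.

0


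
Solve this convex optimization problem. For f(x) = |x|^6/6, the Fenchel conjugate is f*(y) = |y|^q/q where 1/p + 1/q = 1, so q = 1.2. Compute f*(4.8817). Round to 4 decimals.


The conjugate exponent q satisfies 1/p + 1/q = 1.
p = 6, so q = 6/(6 - 1) = 1.2
|y|^q = 4.8817^1.2 = 6.7032
f*(4.8817) = 6.7032 / 1.2 = 5.586


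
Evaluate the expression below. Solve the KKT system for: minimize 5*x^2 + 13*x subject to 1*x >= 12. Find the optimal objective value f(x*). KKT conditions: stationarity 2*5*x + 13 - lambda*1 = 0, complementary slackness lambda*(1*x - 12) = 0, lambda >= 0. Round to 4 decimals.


Step 1: Try lambda = 0 (constraint inactive).
x_unc = -13/(2*5) = -1.3
Check: 1*-1.3 = -1.3 < 12 -- violated!
Step 2: Constraint must be active: 1*x = 12
x* = 12/1 = 12.0
lambda = (2*5*12.0 + 13)/1 = 133.0
Step 3: Compute optimal value.
f(x*) = 5*12.0^2 + 13*12.0 = 876.0


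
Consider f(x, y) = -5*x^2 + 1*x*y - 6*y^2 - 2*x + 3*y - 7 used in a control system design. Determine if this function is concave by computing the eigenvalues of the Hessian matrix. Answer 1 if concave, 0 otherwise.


The Hessian of f(x,y) = -5*x^2 + 1*x*y - 6*y^2 - 2*x + 3*y - 7 is:
H = [[-10, 1], [1, -12]]
Trace = -10 - 12 = -22
Determinant = -10*-12 - (1)^2 = 119
Discriminant = (-22)^2 - 4*119 = 8.0
Eigenvalues: lambda_1 = -12.4142, lambda_2 = -9.5858
The function is concave.

1


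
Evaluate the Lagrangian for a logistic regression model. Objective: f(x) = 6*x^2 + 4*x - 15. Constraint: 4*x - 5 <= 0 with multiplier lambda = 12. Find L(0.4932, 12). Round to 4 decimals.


Step 1: Evaluate f(x).
f(0.4932) = 6*0.4932^2 + 4*0.4932 - 15 = -11.5677
Step 2: Evaluate g(x).
g(0.4932) = 4*0.4932 - 5 = -3.0272
Step 3: Compute Lagrangian.
L = -11.5677 + 12*-3.0272 = -47.8941


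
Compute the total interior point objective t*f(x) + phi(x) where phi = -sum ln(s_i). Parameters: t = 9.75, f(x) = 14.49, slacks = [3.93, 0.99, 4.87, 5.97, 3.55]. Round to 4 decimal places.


Step 1: Compute log-barrier.
ln values: [1.3686, -0.0101, 1.5831, 1.7867, 1.2669]
phi = -(1.3686 - 0.0101 + 1.5831 + 1.7867 + 1.2669) = -5.9954
Step 2: Compute augmented objective.
t*f(x) = 9.75*14.49 = 141.2775
Total = 141.2775 - 5.9954 = 135.2821


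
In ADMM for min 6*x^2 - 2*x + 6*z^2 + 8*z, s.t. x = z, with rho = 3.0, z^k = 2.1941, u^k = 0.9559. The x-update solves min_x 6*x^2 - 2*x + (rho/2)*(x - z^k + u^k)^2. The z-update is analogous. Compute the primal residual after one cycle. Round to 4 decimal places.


ADMM iteration with rho = 3.0, z^k = 2.1941, u^k = 0.9559
Step 1: x-update.
Minimize 6*x^2 - 2*x + (3.0/2)*(x - 2.1941 + 0.9559)^2
FOC: (2*6 + 3.0)*x = 2 + 3.0*(2.1941 - 0.9559)
x^{k+1} = 0.381
Step 2: z-update.
Minimize 6*z^2 + 8*z + (3.0/2)*(0.381 - z + 0.9559)^2
FOC: (2*6 + 3.0)*z = -8 + 3.0*(0.381 + 0.9559)
z^{k+1} = -0.266
Step 3: u-update.
u^{k+1} = 0.9559 + 0.381 + 0.266 = 1.6028
Step 4: Primal residual = |0.381 + 0.266| = 0.6469


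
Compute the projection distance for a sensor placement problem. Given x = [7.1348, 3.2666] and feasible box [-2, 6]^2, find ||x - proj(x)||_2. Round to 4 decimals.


Project each component onto [-2, 6].
clip(7.1348) = 6.0, clip(3.2666) = 3.2666
Projection = [6.0, 3.2666]
Squared diffs: [1.2878, 0.0]
Distance = sqrt(1.2878) = 1.1348


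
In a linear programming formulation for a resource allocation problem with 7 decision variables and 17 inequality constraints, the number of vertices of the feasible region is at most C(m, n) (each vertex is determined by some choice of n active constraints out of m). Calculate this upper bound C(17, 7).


Each vertex corresponds to some choice of n active constraints out of m, so the number of vertices is at most C(m, n) = m! / (n!(m-n)!).
m = 17, n = 7
Numerator: 17 * 16 * 15 * 14 * 13 * 12 * 11
Denominator: 7! = 5040
C(17, 7) = 19448


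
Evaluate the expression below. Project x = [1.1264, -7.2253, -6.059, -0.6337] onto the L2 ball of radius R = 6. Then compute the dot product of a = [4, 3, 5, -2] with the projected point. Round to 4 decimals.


Step 1: Compute ||x|| (intermediates to 6 decimals).
||x|| = sqrt(1.1264^2 + (-7.2253)^2 + (-6.059)^2 + (-0.6337)^2) = 9.517709
Step 2: Project.
Since ||x|| > R, scale = R/||x|| = 6/9.517709 = 0.630404, proj(x) = scale * x
proj(x) = [0.710087, -4.554858, -3.819618, -0.399487]
Step 3: Dot product.
a^T * proj(x) = 4*0.710087 + 3*(-4.554858) + 5*(-3.819618) - 2*(-0.399487) = -29.1233


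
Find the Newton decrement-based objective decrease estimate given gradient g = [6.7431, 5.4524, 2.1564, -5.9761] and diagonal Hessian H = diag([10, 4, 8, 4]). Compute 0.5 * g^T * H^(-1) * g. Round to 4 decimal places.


Step 1: H is diagonal, so H^(-1) * g = [0.6743, 1.3631, 0.2696, -1.494].
Step 2: g^T H^(-1) g = sum_i g_i^2 / H_ii
  = (6.7431)^2/10 + (5.4524)^2/4 + (2.1564)^2/8 + (-5.9761)^2/4
  = 4.5469 + 7.4322 + 0.5813 + 8.9284 = 21.4888
Step 3: Objective decrease = 0.5 * g^T H^(-1) g = 10.7444


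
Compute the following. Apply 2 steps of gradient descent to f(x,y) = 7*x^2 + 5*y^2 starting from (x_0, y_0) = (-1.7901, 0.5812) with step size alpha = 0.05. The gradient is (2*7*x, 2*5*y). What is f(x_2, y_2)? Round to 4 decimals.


Gradient descent on f(x,y) = 7*x^2 + 5*y^2.
Starting point: (-1.7901, 0.5812), alpha = 0.05
Step 1: grad_x = 2*7*-1.7901 = -25.0614, grad_y = 2*5*0.5812 = 5.812
  x_1 = -1.7901 - 0.05*-25.0614 = -0.537
  y_1 = 0.5812 - 0.05*5.812 = 0.2906
Step 2: grad_x = 2*7*-0.537 = -7.5184, grad_y = 2*5*0.2906 = 2.906
  x_2 = -0.537 - 0.05*-7.5184 = -0.1611
  y_2 = 0.2906 - 0.05*2.906 = 0.1453
f(-0.1611, 0.1453) = 7*(-0.1611)^2 + 5*0.1453^2 = 0.2873


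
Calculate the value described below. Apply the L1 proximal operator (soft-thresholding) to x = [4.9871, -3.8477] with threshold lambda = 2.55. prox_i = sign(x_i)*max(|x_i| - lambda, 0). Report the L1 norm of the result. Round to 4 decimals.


Soft-thresholding with lambda = 2.55:
prox(4.9871) = sign(4.9871)*max(|4.9871| - 2.55, 0) = 2.4371
prox(-3.8477) = sign(-3.8477)*max(|-3.8477| - 2.55, 0) = -1.2977
prox(x) = [2.4371, -1.2977]
||prox(x)||_1 = 2.4371 + 1.2977 = 3.7348


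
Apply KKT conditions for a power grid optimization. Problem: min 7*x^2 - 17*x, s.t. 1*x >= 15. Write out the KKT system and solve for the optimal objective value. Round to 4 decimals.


Step 1: Try lambda = 0 (constraint inactive).
x_unc = 17/(2*7) = 1.2143
Check: 1*1.2143 = 1.2143 < 15 -- violated!
Step 2: Constraint must be active: 1*x = 15
x* = 15/1 = 15.0
lambda = (2*7*15.0 - 17)/1 = 193.0
Step 3: Compute optimal value.
f(x*) = 7*15.0^2 - 17*15.0 = 1320.0


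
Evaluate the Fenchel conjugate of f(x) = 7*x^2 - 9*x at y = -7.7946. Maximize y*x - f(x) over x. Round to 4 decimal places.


f*(y) = sup_x {y*x - a*x^2 - b*x} = sup_x {(y-b)*x - a*x^2}
FOC: (y - b) - 2a*x = 0 => x* = (y - b)/(2a)
x* = (-7.7946 + 9)/(2*7) = 0.0861
f*(-7.7946) = (y-b)^2/(4a) = (-7.7946 + 9)^2/(4*7)
= 1.453/28 = 0.0519


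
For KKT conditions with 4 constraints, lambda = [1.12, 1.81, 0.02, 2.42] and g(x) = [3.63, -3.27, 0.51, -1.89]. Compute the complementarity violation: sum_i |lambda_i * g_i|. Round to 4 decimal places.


KKT complementary slackness check:
lambda_1 * g_1 = 1.12 * 3.63 = 4.0656
lambda_2 * g_2 = 1.81 * -3.27 = -5.9187
lambda_3 * g_3 = 0.02 * 0.51 = 0.0102
lambda_4 * g_4 = 2.42 * -1.89 = -4.5738
Total violation = 4.0656 + 5.9187 + 0.0102 + 4.5738 = 14.5683


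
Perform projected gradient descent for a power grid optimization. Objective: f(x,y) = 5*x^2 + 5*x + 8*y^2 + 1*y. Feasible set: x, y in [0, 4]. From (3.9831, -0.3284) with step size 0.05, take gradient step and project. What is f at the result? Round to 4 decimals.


Step 1: Compute gradient at (3.9831, -0.3284).
grad_x = 2*5*3.9831 + 5 = 44.831
grad_y = 2*8*-0.3284 + 1 = -4.2544
Step 2: Gradient step.
x_raw = 3.9831 - 0.05*44.831 = 1.7416
y_raw = -0.3284 - 0.05*-4.2544 = -0.1157
Step 3: Project onto [0, 4].
x_proj = clip(1.7416) = 1.7416
y_proj = clip(-0.1157) = 0.0
Step 4: Evaluate f.
f(1.7416, 0.0) = 23.8727


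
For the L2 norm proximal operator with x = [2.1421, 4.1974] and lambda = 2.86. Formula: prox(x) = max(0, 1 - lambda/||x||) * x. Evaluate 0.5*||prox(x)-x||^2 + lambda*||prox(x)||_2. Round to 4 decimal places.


Step 1: Compute ||x||.
||x|| = 4.7124
Step 2: Compute scaling factor.
scale = max(0, 1 - 2.86/4.7124) = 0.3931
Step 3: prox(x) = [0.842, 1.65]
||prox(x)|| = 1.8524
Step 4: Proximal objective.
0.5*||prox-x||^2 = 4.0898
lambda*||prox|| = 5.2979
Total = 9.3877


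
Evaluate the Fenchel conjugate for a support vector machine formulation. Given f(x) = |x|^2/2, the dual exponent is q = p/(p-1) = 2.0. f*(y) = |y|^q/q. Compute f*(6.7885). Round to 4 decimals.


The conjugate exponent q satisfies 1/p + 1/q = 1.
p = 2, so q = 2/(2 - 1) = 2.0
|y|^q = 6.7885^2.0 = 46.0837
f*(6.7885) = 46.0837 / 2.0 = 23.0419


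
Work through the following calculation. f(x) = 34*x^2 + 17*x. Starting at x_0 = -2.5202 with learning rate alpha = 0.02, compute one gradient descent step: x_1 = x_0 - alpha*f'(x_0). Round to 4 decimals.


We compute the gradient at x_0 and apply the update.
f'(x) = 68*x + 17
f'(-2.5202) = 68*-2.5202 + 17 = -154.3736
x_1 = -2.5202 - 0.02*-154.3736 = 0.5673


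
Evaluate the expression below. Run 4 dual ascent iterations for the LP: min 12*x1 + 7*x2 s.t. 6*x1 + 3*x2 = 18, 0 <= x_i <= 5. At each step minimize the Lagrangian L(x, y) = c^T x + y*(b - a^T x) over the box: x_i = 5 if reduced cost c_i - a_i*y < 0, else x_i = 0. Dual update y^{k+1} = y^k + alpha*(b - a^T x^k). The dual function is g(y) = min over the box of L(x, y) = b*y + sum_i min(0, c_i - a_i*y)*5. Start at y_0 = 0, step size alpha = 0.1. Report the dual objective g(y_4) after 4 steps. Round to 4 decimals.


Dual ascent for LP: min 12*x1 + 7*x2, 6*x1 + 3*x2 = 18, 0 <= x_i <= 5
Step 1: y^k = 0.0, reduced costs: (12.0, 7.0)
  x^k = (0.0, 0.0), subgradient = b - a^T x = 18.0
  y^{k+1} = 0.0 + 0.1*18.0 = 1.8
Step 2: y^k = 1.8, reduced costs: (1.2, 1.6)
  x^k = (0.0, 0.0), subgradient = b - a^T x = 18.0
  y^{k+1} = 1.8 + 0.1*18.0 = 3.6
Step 3: y^k = 3.6, reduced costs: (-9.6, -3.8)
  x^k = (5.0, 5.0), subgradient = b - a^T x = -27.0
  y^{k+1} = 3.6 + 0.1*-27.0 = 0.9
Step 4: y^k = 0.9, reduced costs: (6.6, 4.3)
  x^k = (0.0, 0.0), subgradient = b - a^T x = 18.0
  y^{k+1} = 0.9 + 0.1*18.0 = 2.7
Dual objective at y_4 = 2.7: reduced costs (-4.2, -1.1), box minimizer x = (5.0, 5.0)
g(y_4) = b*y + (c1 - a1*y)*x1 + (c2 - a2*y)*x2 = 18*2.7 + (-4.2)*5.0 + (-1.1)*5.0 = 48.6 - 21.0 - 5.5 = 22.1


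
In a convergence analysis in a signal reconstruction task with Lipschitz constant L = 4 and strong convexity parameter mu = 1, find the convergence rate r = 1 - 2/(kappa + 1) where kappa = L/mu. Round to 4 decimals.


Step 1: Compute the condition number.
kappa = L/mu = 4/1 = 4.0
Step 2: Compute the convergence rate.
r = 1 - 2/(kappa + 1) = 1 - 2*mu/(L + mu) = (L - mu)/(L + mu) = 3/5 = 0.6


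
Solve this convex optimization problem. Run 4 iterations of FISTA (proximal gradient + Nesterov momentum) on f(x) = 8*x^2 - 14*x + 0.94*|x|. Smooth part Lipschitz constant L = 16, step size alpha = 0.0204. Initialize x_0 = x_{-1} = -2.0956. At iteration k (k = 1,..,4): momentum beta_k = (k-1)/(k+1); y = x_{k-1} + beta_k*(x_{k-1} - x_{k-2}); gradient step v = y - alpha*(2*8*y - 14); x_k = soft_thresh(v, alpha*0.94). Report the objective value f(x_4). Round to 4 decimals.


FISTA on f(x) = 8*x^2 - 14*x + 0.94*|x|
L = 16, alpha = 0.0204
Iteration 1: beta = 0.0, y = -2.0956 + 0.0*(-2.0956 + 2.0956) = -2.0956
  grad(y) = -47.5296, v = y - alpha*grad = -1.126
  prox(v) = soft_thresh(-1.126, 0.0192) = -1.1068
Iteration 2: beta = 0.3333, y = -1.1068 + 0.3333*(-1.1068 + 2.0956) = -0.7772
  grad(y) = -26.4356, v = y - alpha*grad = -0.2379
  prox(v) = soft_thresh(-0.2379, 0.0192) = -0.2188
Iteration 3: beta = 0.5, y = -0.2188 + 0.5*(-0.2188 + 1.1068) = 0.2253
  grad(y) = -10.3958, v = y - alpha*grad = 0.4373
  prox(v) = soft_thresh(0.4373, 0.0192) = 0.4182
Iteration 4: beta = 0.6, y = 0.4182 + 0.6*(0.4182 + 0.2188) = 0.8003
  grad(y) = -1.1949, v = y - alpha*grad = 0.8247
  prox(v) = soft_thresh(0.8247, 0.0192) = 0.8055
f(x_4) = 8*0.8055^2 - 14*0.8055 + 0.94*|0.8055| = -5.3292


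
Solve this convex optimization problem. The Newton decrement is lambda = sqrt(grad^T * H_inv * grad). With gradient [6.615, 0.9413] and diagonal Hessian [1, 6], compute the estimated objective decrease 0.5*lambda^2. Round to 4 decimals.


Step 1: H is diagonal, so H^(-1) * g = [6.615, 0.1569].
Step 2: g^T H^(-1) g = sum_i g_i^2 / H_ii
  = (6.615)^2/1 + (0.9413)^2/6
  = 43.7582 + 0.1477 = 43.9059
Step 3: Objective decrease = 0.5 * g^T H^(-1) g = 21.9529


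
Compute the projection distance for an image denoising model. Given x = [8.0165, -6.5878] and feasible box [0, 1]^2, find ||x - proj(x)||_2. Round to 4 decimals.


Project each component onto [0, 1].
clip(8.0165) = 1.0, clip(-6.5878) = 0.0
Projection = [1.0, 0.0]
Squared diffs: [49.2313, 43.3991]
Distance = sqrt(92.6304) = 9.6245


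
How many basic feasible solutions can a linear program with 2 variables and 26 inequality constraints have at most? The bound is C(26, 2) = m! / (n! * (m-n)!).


Each vertex corresponds to some choice of n active constraints out of m, so the number of vertices is at most C(m, n) = m! / (n!(m-n)!).
m = 26, n = 2
Numerator: 26 * 25
Denominator: 2! = 2
C(26, 2) = 325


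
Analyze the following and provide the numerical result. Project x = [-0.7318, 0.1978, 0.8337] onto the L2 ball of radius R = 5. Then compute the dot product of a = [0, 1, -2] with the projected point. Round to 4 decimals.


Step 1: Compute ||x|| (intermediates to 6 decimals).
||x|| = sqrt((-0.7318)^2 + 0.1978^2 + 0.8337^2) = 1.126815
Step 2: Project.
Since ||x|| <= R, proj = x (no scaling needed).
proj(x) = [-0.7318, 0.1978, 0.8337]
Step 3: Dot product.
a^T * proj(x) = 0*(-0.7318) + 1*0.1978 - 2*0.8337 = -1.4696


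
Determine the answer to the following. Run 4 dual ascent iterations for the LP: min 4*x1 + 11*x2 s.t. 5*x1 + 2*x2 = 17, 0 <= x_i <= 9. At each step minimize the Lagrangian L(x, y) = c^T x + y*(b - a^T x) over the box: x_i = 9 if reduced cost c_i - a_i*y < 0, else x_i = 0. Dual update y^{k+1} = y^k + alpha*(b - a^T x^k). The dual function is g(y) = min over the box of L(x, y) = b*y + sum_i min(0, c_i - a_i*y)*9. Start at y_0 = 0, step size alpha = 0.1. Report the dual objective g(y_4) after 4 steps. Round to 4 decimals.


Dual ascent for LP: min 4*x1 + 11*x2, 5*x1 + 2*x2 = 17, 0 <= x_i <= 9
Step 1: y^k = 0.0, reduced costs: (4.0, 11.0)
  x^k = (0.0, 0.0), subgradient = b - a^T x = 17.0
  y^{k+1} = 0.0 + 0.1*17.0 = 1.7
Step 2: y^k = 1.7, reduced costs: (-4.5, 7.6)
  x^k = (9.0, 0.0), subgradient = b - a^T x = -28.0
  y^{k+1} = 1.7 + 0.1*-28.0 = -1.1
Step 3: y^k = -1.1, reduced costs: (9.5, 13.2)
  x^k = (0.0, 0.0), subgradient = b - a^T x = 17.0
  y^{k+1} = -1.1 + 0.1*17.0 = 0.6
Step 4: y^k = 0.6, reduced costs: (1.0, 9.8)
  x^k = (0.0, 0.0), subgradient = b - a^T x = 17.0
  y^{k+1} = 0.6 + 0.1*17.0 = 2.3
Dual objective at y_4 = 2.3: reduced costs (-7.5, 6.4), box minimizer x = (9.0, 0.0)
g(y_4) = b*y + (c1 - a1*y)*x1 + (c2 - a2*y)*x2 = 17*2.3 + (-7.5)*9.0 + 6.4*0.0 = 39.1 - 67.5 + 0.0 = -28.4


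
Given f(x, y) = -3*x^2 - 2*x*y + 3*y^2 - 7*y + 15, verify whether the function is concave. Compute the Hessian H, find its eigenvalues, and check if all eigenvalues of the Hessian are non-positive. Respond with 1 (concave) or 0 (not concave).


The Hessian of f(x,y) = -3*x^2 - 2*x*y + 3*y^2 - 7*y + 15 is:
H = [[-6, -2], [-2, 6]]
Trace = -6 + 6 = 0
Determinant = -6*6 - (-2)^2 = -40
Discriminant = (0)^2 - 4*-40 = 160.0
Eigenvalues: lambda_1 = -6.3246, lambda_2 = 6.3246
The function is not concave.

0


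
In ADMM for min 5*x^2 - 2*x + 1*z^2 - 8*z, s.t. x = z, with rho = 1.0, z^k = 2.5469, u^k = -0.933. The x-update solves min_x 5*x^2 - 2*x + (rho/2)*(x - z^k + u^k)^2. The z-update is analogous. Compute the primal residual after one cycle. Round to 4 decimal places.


ADMM iteration with rho = 1.0, z^k = 2.5469, u^k = -0.933
Step 1: x-update.
Minimize 5*x^2 - 2*x + (1.0/2)*(x - 2.5469 - 0.933)^2
FOC: (2*5 + 1.0)*x = 2 + 1.0*(2.5469 + 0.933)
x^{k+1} = 0.4982
Step 2: z-update.
Minimize 1*z^2 - 8*z + (1.0/2)*(0.4982 - z - 0.933)^2
FOC: (2*1 + 1.0)*z = 8 + 1.0*(0.4982 - 0.933)
z^{k+1} = 2.5217
Step 3: u-update.
u^{k+1} = -0.933 + 0.4982 - 2.5217 = -2.9566
Step 4: Primal residual = |0.4982 - 2.5217| = 2.0236


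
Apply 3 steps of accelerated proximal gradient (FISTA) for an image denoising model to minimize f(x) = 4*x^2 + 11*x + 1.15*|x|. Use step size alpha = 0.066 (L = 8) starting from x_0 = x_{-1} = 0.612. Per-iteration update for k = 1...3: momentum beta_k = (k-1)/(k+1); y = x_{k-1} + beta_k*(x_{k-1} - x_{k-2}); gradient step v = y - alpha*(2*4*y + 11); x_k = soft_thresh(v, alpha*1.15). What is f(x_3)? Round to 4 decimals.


FISTA on f(x) = 4*x^2 + 11*x + 1.15*|x|
L = 8, alpha = 0.066
Iteration 1: beta = 0.0, y = 0.612 + 0.0*(0.612 - 0.612) = 0.612
  grad(y) = 15.896, v = y - alpha*grad = -0.4371
  prox(v) = soft_thresh(-0.4371, 0.0759) = -0.3612
Iteration 2: beta = 0.3333, y = -0.3612 + 0.3333*(-0.3612 - 0.612) = -0.6856
  grad(y) = 5.5148, v = y - alpha*grad = -1.0496
  prox(v) = soft_thresh(-1.0496, 0.0759) = -0.9737
Iteration 3: beta = 0.5, y = -0.9737 + 0.5*(-0.9737 + 0.3612) = -1.28
  grad(y) = 0.7602, v = y - alpha*grad = -1.3301
  prox(v) = soft_thresh(-1.3301, 0.0759) = -1.2542
f(x_3) = 4*(-1.2542)^2 + 11*(-1.2542) + 1.15*|-1.2542| = -6.0618


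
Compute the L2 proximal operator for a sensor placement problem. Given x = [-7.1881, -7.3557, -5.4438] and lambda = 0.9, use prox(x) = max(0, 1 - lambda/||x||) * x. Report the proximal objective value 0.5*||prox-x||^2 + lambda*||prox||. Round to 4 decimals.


Step 1: Compute ||x||.
||x|| = 11.6366
Step 2: Compute scaling factor.
scale = max(0, 1 - 0.9/11.6366) = 0.9227
Step 3: prox(x) = [-6.6322, -6.7868, -5.0228]
||prox(x)|| = 10.7366
Step 4: Proximal objective.
0.5*||prox-x||^2 = 0.405
lambda*||prox|| = 9.6629
Total = 10.0679


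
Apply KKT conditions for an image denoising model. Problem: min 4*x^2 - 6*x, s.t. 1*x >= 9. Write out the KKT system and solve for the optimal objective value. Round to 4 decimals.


Step 1: Try lambda = 0 (constraint inactive).
x_unc = 6/(2*4) = 0.75
Check: 1*0.75 = 0.75 < 9 -- violated!
Step 2: Constraint must be active: 1*x = 9
x* = 9/1 = 9.0
lambda = (2*4*9.0 - 6)/1 = 66.0
Step 3: Compute optimal value.
f(x*) = 4*9.0^2 - 6*9.0 = 270.0


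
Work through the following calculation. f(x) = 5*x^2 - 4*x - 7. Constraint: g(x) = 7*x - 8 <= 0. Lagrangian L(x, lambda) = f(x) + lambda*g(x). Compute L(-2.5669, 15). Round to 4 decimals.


Step 1: Evaluate f(x).
f(-2.5669) = 5*(-2.5669)^2 - 4*(-2.5669) - 7 = 36.2125
Step 2: Evaluate g(x).
g(-2.5669) = 7*-2.5669 - 8 = -25.9683
Step 3: Compute Lagrangian.
L = 36.2125 + 15*-25.9683 = -353.312


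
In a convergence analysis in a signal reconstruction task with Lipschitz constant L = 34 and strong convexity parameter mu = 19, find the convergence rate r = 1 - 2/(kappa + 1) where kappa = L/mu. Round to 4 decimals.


Step 1: Compute the condition number.
kappa = L/mu = 34/19 = 1.7895
Step 2: Compute the convergence rate.
r = 1 - 2/(kappa + 1) = 1 - 2*mu/(L + mu) = (L - mu)/(L + mu) = 15/53 = 0.283
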